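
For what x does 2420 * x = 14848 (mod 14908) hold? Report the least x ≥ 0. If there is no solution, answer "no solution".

First find gcd(2420, 14908):
14908 = 6×2420 + 388
2420 = 6×388 + 92
388 = 4×92 + 20
92 = 4×20 + 12
20 = 1×12 + 8
12 = 1×8 + 4
8 = 2×4 + 0
gcd = 4 and 4 | 14848, so solutions exist. Divide through by 4: 605x ≡ 3712 (mod 3727).
Now find 605⁻¹ mod 3727:
3727 = 6*605 + 97
605 = 6*97 + 23
97 = 4*23 + 5
23 = 4*5 + 3
5 = 1*3 + 2
3 = 1*2 + 1
2 = 2*1 + 0
Back-substitute:
1 = 3 − 2
1 = −5 + 2·3
1 = 2·23 − 9·5
1 = −9·97 + 38·23
1 = 38·605 − 237·97
1 = −237·3727 + 1460·605
So 605⁻¹ ≡ 1460 (mod 3727).
Then x ≡ 1460·3712 ≡ 462 (mod 3727); the smallest non-negative solution is x = 462.

462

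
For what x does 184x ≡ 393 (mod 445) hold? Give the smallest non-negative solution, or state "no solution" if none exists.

377

First find gcd(184, 445):
445 = 2·184 + 77
184 = 2·77 + 30
77 = 2·30 + 17
30 = 1·17 + 13
17 = 1·13 + 4
13 = 3·4 + 1
4 = 4·1 + 0
gcd = 1, so a unique solution mod 445 exists.
Back-substitute for the Bézout coefficients:
1 = 13 − 3·4
1 = −3·17 + 4·13
1 = 4·30 − 7·17
1 = −7·77 + 18·30
1 = 18·184 − 43·77
1 = −43·445 + 104·184
So 184·(104) ≡ 1 (mod 445), giving 184⁻¹ ≡ 104.
x ≡ 184⁻¹·393 ≡ 104·393 ≡ 377 (mod 445).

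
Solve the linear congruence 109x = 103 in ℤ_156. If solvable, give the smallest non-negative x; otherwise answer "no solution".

31

First find gcd(109, 156):
156 = 1·109 + 47
109 = 2·47 + 15
47 = 3·15 + 2
15 = 7·2 + 1
2 = 2·1 + 0
gcd = 1, so a unique solution mod 156 exists.
Back-substitute for the Bézout coefficients:
1 = 15 − 7·2
1 = −7·47 + 22·15
1 = 22·109 − 51·47
1 = −51·156 + 73·109
So 109·(73) ≡ 1 (mod 156), giving 109⁻¹ ≡ 73.
x ≡ 109⁻¹·103 ≡ 73·103 ≡ 31 (mod 156).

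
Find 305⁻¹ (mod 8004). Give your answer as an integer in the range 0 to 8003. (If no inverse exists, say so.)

Apply the Euclidean algorithm to 8004 and 305:
8004 = 26·305 + 74
305 = 4·74 + 9
74 = 8·9 + 2
9 = 4·2 + 1
2 = 2·1 + 0
Since gcd(305, 8004) = 1, back-substitute to write 1 as a combination:
1 = 9 − 4·2
1 = −4·74 + 33·9
1 = 33·305 − 136·74
1 = −136·8004 + 3569·305
So 305·3569 ≡ 1 (mod 8004).

3569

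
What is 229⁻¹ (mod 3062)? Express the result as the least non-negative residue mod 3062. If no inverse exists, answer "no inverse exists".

gcd(3062, 229) by repeated division:
3062 = 13·229 + 85
229 = 2·85 + 59
85 = 1·59 + 26
59 = 2·26 + 7
26 = 3·7 + 5
7 = 1·5 + 2
5 = 2·2 + 1
2 = 2·1 + 0
Since gcd(229, 3062) = 1, back-substitute to write 1 as a combination:
1 = 5 − 2·2
1 = −2·7 + 3·5
1 = 3·26 − 11·7
1 = −11·59 + 25·26
1 = 25·85 − 36·59
1 = −36·229 + 97·85
1 = 97·3062 − 1297·229
Thus 229·(-1297) ≡ 1 (mod 3062); reducing, -1297 mod 3062 = 1765.

1765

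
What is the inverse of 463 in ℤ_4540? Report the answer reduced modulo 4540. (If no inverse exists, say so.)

4187

gcd(4540, 463) by repeated division:
4540 = 9×463 + 373
463 = 1×373 + 90
373 = 4×90 + 13
90 = 6×13 + 12
13 = 1×12 + 1
12 = 12×1 + 0
The gcd is 1. Working backward:
1 = 13 − 12
1 = −90 + 7·13
1 = 7·373 − 29·90
1 = −29·463 + 36·373
1 = 36·4540 − 353·463
Hence 463⁻¹ ≡ -353 ≡ 4187 (mod 4540).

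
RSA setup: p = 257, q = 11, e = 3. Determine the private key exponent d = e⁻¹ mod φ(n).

φ(n) = (p−1)(q−1) = 256·10 = 2560.
Need d with 3·d ≡ 1 (mod 2560). Apply the extended Euclidean algorithm:
2560 = 853·3 + 1
3 = 3·1 + 0
Back-substitute:
1 = 2560 − 853·3
So 3·(-853) ≡ 1 (mod 2560), hence d ≡ -853 ≡ 1707 (mod 2560).

1707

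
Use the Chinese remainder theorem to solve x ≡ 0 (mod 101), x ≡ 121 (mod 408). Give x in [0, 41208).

39289

Write x = 0 + 101·k. Then 101·k ≡ 121 − 0 ≡ 121 (mod 408).
Need 101⁻¹ mod 408. Extended Euclid on (408, 101):
408 = 4*101 + 4
101 = 25*4 + 1
4 = 4*1 + 0
Back-substitute:
1 = 101 − 25·4
1 = −25·408 + 101·101
101⁻¹ ≡ 101 (mod 408), so k ≡ 101·121 ≡ 389 (mod 408).
x = 0 + 101·389 = 39289.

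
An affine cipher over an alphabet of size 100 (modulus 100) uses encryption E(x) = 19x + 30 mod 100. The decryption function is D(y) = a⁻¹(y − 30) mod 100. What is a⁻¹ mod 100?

gcd(100, 19) by repeated division:
100 = 5*19 + 5
19 = 3*5 + 4
5 = 1*4 + 1
4 = 4*1 + 0
gcd = 1, so the inverse exists. Back-substitute:
1 = 5 − 4
1 = −19 + 4·5
1 = 4·100 − 21·19
Hence 19⁻¹ ≡ -21 ≡ 79 (mod 100).

79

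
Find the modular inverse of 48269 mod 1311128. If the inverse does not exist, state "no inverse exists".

Euclidean algorithm on 1311128, 48269:
1311128 = 27*48269 + 7865
48269 = 6*7865 + 1079
7865 = 7*1079 + 312
1079 = 3*312 + 143
312 = 2*143 + 26
143 = 5*26 + 13
26 = 2*13 + 0
Since gcd = 13 > 1, 48269 is not a unit mod 1311128.

no inverse exists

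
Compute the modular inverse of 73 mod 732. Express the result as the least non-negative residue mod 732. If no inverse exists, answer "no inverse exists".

Run Euclid on (732, 73):
732 = 10·73 + 2
73 = 36·2 + 1
2 = 2·1 + 0
gcd = 1, so the inverse exists. Back-substitute:
1 = 73 − 36·2
1 = −36·732 + 361·73
So 73·361 ≡ 1 (mod 732).

361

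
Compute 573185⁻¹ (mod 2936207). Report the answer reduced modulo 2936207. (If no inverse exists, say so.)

364843

Extended Euclidean algorithm:
2936207 = 5×573185 + 70282
573185 = 8×70282 + 10929
70282 = 6×10929 + 4708
10929 = 2×4708 + 1513
4708 = 3×1513 + 169
1513 = 8×169 + 161
169 = 1×161 + 8
161 = 20×8 + 1
8 = 8×1 + 0
Since gcd(573185, 2936207) = 1, back-substitute to write 1 as a combination:
1 = 161 − 20·8
1 = −20·169 + 21·161
1 = 21·1513 − 188·169
1 = −188·4708 + 585·1513
1 = 585·10929 − 1358·4708
1 = −1358·70282 + 8733·10929
1 = 8733·573185 − 71222·70282
1 = −71222·2936207 + 364843·573185
So 573185·364843 ≡ 1 (mod 2936207).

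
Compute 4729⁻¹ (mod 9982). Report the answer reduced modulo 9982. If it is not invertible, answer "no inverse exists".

2305

Apply the Euclidean algorithm to 9982 and 4729:
9982 = 2*4729 + 524
4729 = 9*524 + 13
524 = 40*13 + 4
13 = 3*4 + 1
4 = 4*1 + 0
The gcd is 1. Working backward:
1 = 13 − 3·4
1 = −3·524 + 121·13
1 = 121·4729 − 1092·524
1 = −1092·9982 + 2305·4729
So 4729·2305 ≡ 1 (mod 9982).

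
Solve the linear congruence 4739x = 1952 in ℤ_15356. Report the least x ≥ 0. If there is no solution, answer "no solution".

10376

First find gcd(4739, 15356):
15356 = 3·4739 + 1139
4739 = 4·1139 + 183
1139 = 6·183 + 41
183 = 4·41 + 19
41 = 2·19 + 3
19 = 6·3 + 1
3 = 3·1 + 0
gcd = 1, so a unique solution mod 15356 exists.
Back-substitute for the Bézout coefficients:
1 = 19 − 6·3
1 = −6·41 + 13·19
1 = 13·183 − 58·41
1 = −58·1139 + 361·183
1 = 361·4739 − 1502·1139
1 = −1502·15356 + 4867·4739
So 4739·(4867) ≡ 1 (mod 15356), giving 4739⁻¹ ≡ 4867.
x ≡ 4739⁻¹·1952 ≡ 4867·1952 ≡ 10376 (mod 15356).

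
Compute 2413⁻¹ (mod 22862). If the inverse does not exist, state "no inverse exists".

Apply the Euclidean algorithm to 22862 and 2413:
22862 = 9*2413 + 1145
2413 = 2*1145 + 123
1145 = 9*123 + 38
123 = 3*38 + 9
38 = 4*9 + 2
9 = 4*2 + 1
2 = 2*1 + 0
gcd = 1, so the inverse exists. Back-substitute:
1 = 9 − 4·2
1 = −4·38 + 17·9
1 = 17·123 − 55·38
1 = −55·1145 + 512·123
1 = 512·2413 − 1079·1145
1 = −1079·22862 + 10223·2413
So 2413·10223 ≡ 1 (mod 22862).

10223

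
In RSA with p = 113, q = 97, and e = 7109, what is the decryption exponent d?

3341

φ(n) = (p−1)(q−1) = 112·96 = 10752.
Need d with 7109·d ≡ 1 (mod 10752). Apply the extended Euclidean algorithm:
10752 = 1·7109 + 3643
7109 = 1·3643 + 3466
3643 = 1·3466 + 177
3466 = 19·177 + 103
177 = 1·103 + 74
103 = 1·74 + 29
74 = 2·29 + 16
29 = 1·16 + 13
16 = 1·13 + 3
13 = 4·3 + 1
3 = 3·1 + 0
Back-substitute:
1 = 13 − 4·3
1 = −4·16 + 5·13
1 = 5·29 − 9·16
1 = −9·74 + 23·29
1 = 23·103 − 32·74
1 = −32·177 + 55·103
1 = 55·3466 − 1077·177
1 = −1077·3643 + 1132·3466
1 = 1132·7109 − 2209·3643
1 = −2209·10752 + 3341·7109
So 7109·3341 ≡ 1 (mod 10752), hence d = 3341.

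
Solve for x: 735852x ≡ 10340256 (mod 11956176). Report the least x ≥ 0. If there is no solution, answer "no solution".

First find gcd(735852, 11956176):
11956176 = 16×735852 + 182544
735852 = 4×182544 + 5676
182544 = 32×5676 + 912
5676 = 6×912 + 204
912 = 4×204 + 96
204 = 2×96 + 12
96 = 8×12 + 0
gcd = 12 and 12 | 10340256, so solutions exist. Divide through by 12: 61321x ≡ 861688 (mod 996348).
Now find 61321⁻¹ mod 996348:
996348 = 16×61321 + 15212
61321 = 4×15212 + 473
15212 = 32×473 + 76
473 = 6×76 + 17
76 = 4×17 + 8
17 = 2×8 + 1
8 = 8×1 + 0
Back-substitute:
1 = 17 − 2·8
1 = −2·76 + 9·17
1 = 9·473 − 56·76
1 = −56·15212 + 1801·473
1 = 1801·61321 − 7260·15212
1 = −7260·996348 + 117961·61321
So 61321⁻¹ ≡ 117961 (mod 996348).
Then x ≡ 117961·861688 ≡ 147904 (mod 996348); the smallest non-negative solution is x = 147904.

147904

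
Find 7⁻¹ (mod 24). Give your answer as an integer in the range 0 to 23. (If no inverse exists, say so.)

7

Run Euclid on (24, 7):
24 = 3×7 + 3
7 = 2×3 + 1
3 = 3×1 + 0
The gcd is 1. Working backward:
1 = 7 − 2·3
1 = −2·24 + 7·7
So 7·7 ≡ 1 (mod 24).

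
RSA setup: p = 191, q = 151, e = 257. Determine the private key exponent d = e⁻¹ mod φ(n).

φ(n) = (p−1)(q−1) = 190·150 = 28500.
Need d with 257·d ≡ 1 (mod 28500). Apply the extended Euclidean algorithm:
28500 = 110*257 + 230
257 = 1*230 + 27
230 = 8*27 + 14
27 = 1*14 + 13
14 = 1*13 + 1
13 = 13*1 + 0
Back-substitute:
1 = 14 − 13
1 = −27 + 2·14
1 = 2·230 − 17·27
1 = −17·257 + 19·230
1 = 19·28500 − 2107·257
So 257·(-2107) ≡ 1 (mod 28500), hence d ≡ -2107 ≡ 26393 (mod 28500).

26393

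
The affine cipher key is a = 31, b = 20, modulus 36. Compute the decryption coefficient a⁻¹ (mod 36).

7

Apply the Euclidean algorithm to 36 and 31:
36 = 1*31 + 5
31 = 6*5 + 1
5 = 5*1 + 0
gcd = 1, so the inverse exists. Back-substitute:
1 = 31 − 6·5
1 = −6·36 + 7·31
So 31·7 ≡ 1 (mod 36).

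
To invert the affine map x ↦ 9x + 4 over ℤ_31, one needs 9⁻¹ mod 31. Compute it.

gcd(31, 9) by repeated division:
31 = 3·9 + 4
9 = 2·4 + 1
4 = 4·1 + 0
The gcd is 1. Working backward:
1 = 9 − 2·4
1 = −2·31 + 7·9
So 9·7 ≡ 1 (mod 31).

7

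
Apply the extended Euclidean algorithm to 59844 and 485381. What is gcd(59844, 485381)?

Euclidean algorithm:
485381 = 8·59844 + 6629
59844 = 9·6629 + 183
6629 = 36·183 + 41
183 = 4·41 + 19
41 = 2·19 + 3
19 = 6·3 + 1
3 = 3·1 + 0
gcd(59844, 485381) = 1.
Express as a combination:
1 = 19 − 6·3
1 = −6·41 + 13·19
1 = 13·183 − 58·41
1 = −58·6629 + 2101·183
1 = 2101·59844 − 18967·6629
1 = −18967·485381 + 153837·59844
So 1 = (-18967)·485381 + (153837)·59844.

1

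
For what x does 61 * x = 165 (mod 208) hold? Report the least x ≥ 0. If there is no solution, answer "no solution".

105

First find gcd(61, 208):
208 = 3·61 + 25
61 = 2·25 + 11
25 = 2·11 + 3
11 = 3·3 + 2
3 = 1·2 + 1
2 = 2·1 + 0
gcd = 1, so a unique solution mod 208 exists.
Back-substitute for the Bézout coefficients:
1 = 3 − 2
1 = −11 + 4·3
1 = 4·25 − 9·11
1 = −9·61 + 22·25
1 = 22·208 − 75·61
So 61·(-75) ≡ 1 (mod 208), giving 61⁻¹ ≡ 133.
x ≡ 61⁻¹·165 ≡ 133·165 ≡ 105 (mod 208).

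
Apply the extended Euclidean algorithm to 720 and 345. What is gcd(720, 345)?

Apply Euclid's algorithm to 720 and 345:
720 = 2×345 + 30
345 = 11×30 + 15
30 = 2×15 + 0
gcd(720, 345) = 15.
Express as a combination:
15 = 345 − 11·30
15 = −11·720 + 23·345
So 15 = (-11)·720 + (23)·345.

15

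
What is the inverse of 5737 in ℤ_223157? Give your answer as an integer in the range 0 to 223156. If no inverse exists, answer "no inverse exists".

30846

gcd(223157, 5737) by repeated division:
223157 = 38*5737 + 5151
5737 = 1*5151 + 586
5151 = 8*586 + 463
586 = 1*463 + 123
463 = 3*123 + 94
123 = 1*94 + 29
94 = 3*29 + 7
29 = 4*7 + 1
7 = 7*1 + 0
Since gcd(5737, 223157) = 1, back-substitute to write 1 as a combination:
1 = 29 − 4·7
1 = −4·94 + 13·29
1 = 13·123 − 17·94
1 = −17·463 + 64·123
1 = 64·586 − 81·463
1 = −81·5151 + 712·586
1 = 712·5737 − 793·5151
1 = −793·223157 + 30846·5737
So 5737·30846 ≡ 1 (mod 223157).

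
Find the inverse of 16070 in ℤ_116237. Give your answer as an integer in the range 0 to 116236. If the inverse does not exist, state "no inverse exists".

Extended Euclidean algorithm:
116237 = 7×16070 + 3747
16070 = 4×3747 + 1082
3747 = 3×1082 + 501
1082 = 2×501 + 80
501 = 6×80 + 21
80 = 3×21 + 17
21 = 1×17 + 4
17 = 4×4 + 1
4 = 4×1 + 0
The gcd is 1. Working backward:
1 = 17 − 4·4
1 = −4·21 + 5·17
1 = 5·80 − 19·21
1 = −19·501 + 119·80
1 = 119·1082 − 257·501
1 = −257·3747 + 890·1082
1 = 890·16070 − 3817·3747
1 = −3817·116237 + 27609·16070
So 16070·27609 ≡ 1 (mod 116237).

27609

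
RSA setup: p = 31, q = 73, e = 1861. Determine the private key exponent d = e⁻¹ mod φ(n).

1741

φ(n) = (p−1)(q−1) = 30·72 = 2160.
Need d with 1861·d ≡ 1 (mod 2160). Apply the extended Euclidean algorithm:
2160 = 1×1861 + 299
1861 = 6×299 + 67
299 = 4×67 + 31
67 = 2×31 + 5
31 = 6×5 + 1
5 = 5×1 + 0
Back-substitute:
1 = 31 − 6·5
1 = −6·67 + 13·31
1 = 13·299 − 58·67
1 = −58·1861 + 361·299
1 = 361·2160 − 419·1861
So 1861·(-419) ≡ 1 (mod 2160), hence d ≡ -419 ≡ 1741 (mod 2160).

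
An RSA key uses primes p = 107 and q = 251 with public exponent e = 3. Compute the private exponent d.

17667

φ(n) = (p−1)(q−1) = 106·250 = 26500.
Need d with 3·d ≡ 1 (mod 26500). Apply the extended Euclidean algorithm:
26500 = 8833·3 + 1
3 = 3·1 + 0
Back-substitute:
1 = 26500 − 8833·3
So 3·(-8833) ≡ 1 (mod 26500), hence d ≡ -8833 ≡ 17667 (mod 26500).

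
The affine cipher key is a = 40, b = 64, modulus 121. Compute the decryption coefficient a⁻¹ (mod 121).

118

Run Euclid on (121, 40):
121 = 3×40 + 1
40 = 40×1 + 0
The gcd is 1. Working backward:
1 = 121 − 3·40
Thus 40·(-3) ≡ 1 (mod 121); reducing, -3 mod 121 = 118.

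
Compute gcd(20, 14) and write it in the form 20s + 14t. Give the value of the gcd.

Apply Euclid's algorithm to 20 and 14:
20 = 1*14 + 6
14 = 2*6 + 2
6 = 3*2 + 0
gcd(20, 14) = 2.
Working backward:
2 = 14 − 2·6
2 = −2·20 + 3·14
So 2 = (-2)·20 + (3)·14.

2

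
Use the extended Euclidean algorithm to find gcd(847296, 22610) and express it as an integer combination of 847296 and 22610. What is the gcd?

Repeated division:
847296 = 37×22610 + 10726
22610 = 2×10726 + 1158
10726 = 9×1158 + 304
1158 = 3×304 + 246
304 = 1×246 + 58
246 = 4×58 + 14
58 = 4×14 + 2
14 = 7×2 + 0
gcd(847296, 22610) = 2.
Express as a combination:
2 = 58 − 4·14
2 = −4·246 + 17·58
2 = 17·304 − 21·246
2 = −21·1158 + 80·304
2 = 80·10726 − 741·1158
2 = −741·22610 + 1562·10726
2 = 1562·847296 − 58535·22610
So 2 = (1562)·847296 + (-58535)·22610.

2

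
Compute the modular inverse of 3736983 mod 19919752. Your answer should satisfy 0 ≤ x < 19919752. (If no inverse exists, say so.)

Apply the Euclidean algorithm to 19919752 and 3736983:
19919752 = 5×3736983 + 1234837
3736983 = 3×1234837 + 32472
1234837 = 38×32472 + 901
32472 = 36×901 + 36
901 = 25×36 + 1
36 = 36×1 + 0
The gcd is 1. Working backward:
1 = 901 − 25·36
1 = −25·32472 + 901·901
1 = 901·1234837 − 34263·32472
1 = −34263·3736983 + 103690·1234837
1 = 103690·19919752 − 552713·3736983
Thus 3736983·(-552713) ≡ 1 (mod 19919752); reducing, -552713 mod 19919752 = 19367039.

19367039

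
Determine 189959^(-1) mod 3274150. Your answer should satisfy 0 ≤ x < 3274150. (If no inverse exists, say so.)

Compute gcd(189959, 3274150):
3274150 = 17×189959 + 44847
189959 = 4×44847 + 10571
44847 = 4×10571 + 2563
10571 = 4×2563 + 319
2563 = 8×319 + 11
319 = 29×11 + 0
Since gcd = 11 > 1, 189959 is not a unit mod 3274150.

no inverse exists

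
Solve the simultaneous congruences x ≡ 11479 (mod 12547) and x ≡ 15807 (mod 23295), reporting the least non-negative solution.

244100817

Write x = 11479 + 12547·k. Then 12547·k ≡ 15807 − 11479 ≡ 4328 (mod 23295).
Need 12547⁻¹ mod 23295. Extended Euclid on (23295, 12547):
23295 = 1·12547 + 10748
12547 = 1·10748 + 1799
10748 = 5·1799 + 1753
1799 = 1·1753 + 46
1753 = 38·46 + 5
46 = 9·5 + 1
5 = 5·1 + 0
Back-substitute:
1 = 46 − 9·5
1 = −9·1753 + 343·46
1 = 343·1799 − 352·1753
1 = −352·10748 + 2103·1799
1 = 2103·12547 − 2455·10748
1 = −2455·23295 + 4558·12547
12547⁻¹ ≡ 4558 (mod 23295), so k ≡ 4558·4328 ≡ 19454 (mod 23295).
x = 11479 + 12547·19454 = 244100817.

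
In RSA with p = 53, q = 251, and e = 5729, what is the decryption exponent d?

2369

φ(n) = (p−1)(q−1) = 52·250 = 13000.
Need d with 5729·d ≡ 1 (mod 13000). Apply the extended Euclidean algorithm:
13000 = 2·5729 + 1542
5729 = 3·1542 + 1103
1542 = 1·1103 + 439
1103 = 2·439 + 225
439 = 1·225 + 214
225 = 1·214 + 11
214 = 19·11 + 5
11 = 2·5 + 1
5 = 5·1 + 0
Back-substitute:
1 = 11 − 2·5
1 = −2·214 + 39·11
1 = 39·225 − 41·214
1 = −41·439 + 80·225
1 = 80·1103 − 201·439
1 = −201·1542 + 281·1103
1 = 281·5729 − 1044·1542
1 = −1044·13000 + 2369·5729
So 5729·2369 ≡ 1 (mod 13000), hence d = 2369.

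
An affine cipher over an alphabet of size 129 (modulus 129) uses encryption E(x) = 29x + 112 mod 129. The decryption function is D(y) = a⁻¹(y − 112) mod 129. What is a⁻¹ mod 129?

Run Euclid on (129, 29):
129 = 4×29 + 13
29 = 2×13 + 3
13 = 4×3 + 1
3 = 3×1 + 0
The gcd is 1. Working backward:
1 = 13 − 4·3
1 = −4·29 + 9·13
1 = 9·129 − 40·29
Hence 29⁻¹ ≡ -40 ≡ 89 (mod 129).

89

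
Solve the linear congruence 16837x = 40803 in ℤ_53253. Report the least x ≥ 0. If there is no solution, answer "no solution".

First find gcd(16837, 53253):
53253 = 3×16837 + 2742
16837 = 6×2742 + 385
2742 = 7×385 + 47
385 = 8×47 + 9
47 = 5×9 + 2
9 = 4×2 + 1
2 = 2×1 + 0
gcd = 1, so a unique solution mod 53253 exists.
Back-substitute for the Bézout coefficients:
1 = 9 − 4·2
1 = −4·47 + 21·9
1 = 21·385 − 172·47
1 = −172·2742 + 1225·385
1 = 1225·16837 − 7522·2742
1 = −7522·53253 + 23791·16837
So 16837·(23791) ≡ 1 (mod 53253), giving 16837⁻¹ ≡ 23791.
x ≡ 16837⁻¹·40803 ≡ 23791·40803 ≡ 48489 (mod 53253).

48489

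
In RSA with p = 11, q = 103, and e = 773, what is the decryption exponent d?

φ(n) = (p−1)(q−1) = 10·102 = 1020.
Need d with 773·d ≡ 1 (mod 1020). Apply the extended Euclidean algorithm:
1020 = 1·773 + 247
773 = 3·247 + 32
247 = 7·32 + 23
32 = 1·23 + 9
23 = 2·9 + 5
9 = 1·5 + 4
5 = 1·4 + 1
4 = 4·1 + 0
Back-substitute:
1 = 5 − 4
1 = −9 + 2·5
1 = 2·23 − 5·9
1 = −5·32 + 7·23
1 = 7·247 − 54·32
1 = −54·773 + 169·247
1 = 169·1020 − 223·773
So 773·(-223) ≡ 1 (mod 1020), hence d ≡ -223 ≡ 797 (mod 1020).

797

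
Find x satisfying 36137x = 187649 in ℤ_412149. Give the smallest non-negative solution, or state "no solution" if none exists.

33046

First find gcd(36137, 412149):
412149 = 11×36137 + 14642
36137 = 2×14642 + 6853
14642 = 2×6853 + 936
6853 = 7×936 + 301
936 = 3×301 + 33
301 = 9×33 + 4
33 = 8×4 + 1
4 = 4×1 + 0
gcd = 1, so a unique solution mod 412149 exists.
Back-substitute for the Bézout coefficients:
1 = 33 − 8·4
1 = −8·301 + 73·33
1 = 73·936 − 227·301
1 = −227·6853 + 1662·936
1 = 1662·14642 − 3551·6853
1 = −3551·36137 + 8764·14642
1 = 8764·412149 − 99955·36137
So 36137·(-99955) ≡ 1 (mod 412149), giving 36137⁻¹ ≡ 312194.
x ≡ 36137⁻¹·187649 ≡ 312194·187649 ≡ 33046 (mod 412149).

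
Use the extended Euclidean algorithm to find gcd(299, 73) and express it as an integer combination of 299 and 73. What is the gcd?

Repeated division:
299 = 4·73 + 7
73 = 10·7 + 3
7 = 2·3 + 1
3 = 3·1 + 0
gcd(299, 73) = 1.
Working backward:
1 = 7 − 2·3
1 = −2·73 + 21·7
1 = 21·299 − 86·73
So 1 = (21)·299 + (-86)·73.

1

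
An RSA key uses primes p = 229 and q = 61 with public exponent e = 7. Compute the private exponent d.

φ(n) = (p−1)(q−1) = 228·60 = 13680.
Need d with 7·d ≡ 1 (mod 13680). Apply the extended Euclidean algorithm:
13680 = 1954×7 + 2
7 = 3×2 + 1
2 = 2×1 + 0
Back-substitute:
1 = 7 − 3·2
1 = −3·13680 + 5863·7
So 7·5863 ≡ 1 (mod 13680), hence d = 5863.

5863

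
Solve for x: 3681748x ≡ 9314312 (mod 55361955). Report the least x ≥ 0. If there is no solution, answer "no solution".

First find gcd(3681748, 55361955):
55361955 = 15*3681748 + 135735
3681748 = 27*135735 + 16903
135735 = 8*16903 + 511
16903 = 33*511 + 40
511 = 12*40 + 31
40 = 1*31 + 9
31 = 3*9 + 4
9 = 2*4 + 1
4 = 4*1 + 0
gcd = 1, so a unique solution mod 55361955 exists.
Back-substitute for the Bézout coefficients:
1 = 9 − 2·4
1 = −2·31 + 7·9
1 = 7·40 − 9·31
1 = −9·511 + 115·40
1 = 115·16903 − 3804·511
1 = −3804·135735 + 30547·16903
1 = 30547·3681748 − 828573·135735
1 = −828573·55361955 + 12459142·3681748
So 3681748·(12459142) ≡ 1 (mod 55361955), giving 3681748⁻¹ ≡ 12459142.
x ≡ 3681748⁻¹·9314312 ≡ 12459142·9314312 ≡ 45180134 (mod 55361955).

45180134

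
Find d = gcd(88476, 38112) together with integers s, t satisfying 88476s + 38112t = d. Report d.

Euclidean algorithm:
88476 = 2*38112 + 12252
38112 = 3*12252 + 1356
12252 = 9*1356 + 48
1356 = 28*48 + 12
48 = 4*12 + 0
gcd(88476, 38112) = 12.
Back-substituting:
12 = 1356 − 28·48
12 = −28·12252 + 253·1356
12 = 253·38112 − 787·12252
12 = −787·88476 + 1827·38112
So 12 = (-787)·88476 + (1827)·38112.

12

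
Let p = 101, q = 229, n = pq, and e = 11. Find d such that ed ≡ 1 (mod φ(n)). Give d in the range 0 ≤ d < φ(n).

8291

φ(n) = (p−1)(q−1) = 100·228 = 22800.
Need d with 11·d ≡ 1 (mod 22800). Apply the extended Euclidean algorithm:
22800 = 2072·11 + 8
11 = 1·8 + 3
8 = 2·3 + 2
3 = 1·2 + 1
2 = 2·1 + 0
Back-substitute:
1 = 3 − 2
1 = −8 + 3·3
1 = 3·11 − 4·8
1 = −4·22800 + 8291·11
So 11·8291 ≡ 1 (mod 22800), hence d = 8291.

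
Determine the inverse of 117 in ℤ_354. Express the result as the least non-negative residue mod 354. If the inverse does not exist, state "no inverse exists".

Compute gcd(117, 354):
354 = 3×117 + 3
117 = 39×3 + 0
gcd(117, 354) = 3 ≠ 1, so 117 has no multiplicative inverse modulo 354.

no inverse exists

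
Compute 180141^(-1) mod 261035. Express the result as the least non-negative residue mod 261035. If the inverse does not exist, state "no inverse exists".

245091

gcd(261035, 180141) by repeated division:
261035 = 1*180141 + 80894
180141 = 2*80894 + 18353
80894 = 4*18353 + 7482
18353 = 2*7482 + 3389
7482 = 2*3389 + 704
3389 = 4*704 + 573
704 = 1*573 + 131
573 = 4*131 + 49
131 = 2*49 + 33
49 = 1*33 + 16
33 = 2*16 + 1
16 = 16*1 + 0
The gcd is 1. Working backward:
1 = 33 − 2·16
1 = −2·49 + 3·33
1 = 3·131 − 8·49
1 = −8·573 + 35·131
1 = 35·704 − 43·573
1 = −43·3389 + 207·704
1 = 207·7482 − 457·3389
1 = −457·18353 + 1121·7482
1 = 1121·80894 − 4941·18353
1 = −4941·180141 + 11003·80894
1 = 11003·261035 − 15944·180141
Thus 180141·(-15944) ≡ 1 (mod 261035); reducing, -15944 mod 261035 = 245091.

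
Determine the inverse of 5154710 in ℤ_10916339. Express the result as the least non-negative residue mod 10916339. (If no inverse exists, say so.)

2649571

gcd(10916339, 5154710) by repeated division:
10916339 = 2*5154710 + 606919
5154710 = 8*606919 + 299358
606919 = 2*299358 + 8203
299358 = 36*8203 + 4050
8203 = 2*4050 + 103
4050 = 39*103 + 33
103 = 3*33 + 4
33 = 8*4 + 1
4 = 4*1 + 0
Since gcd(5154710, 10916339) = 1, back-substitute to write 1 as a combination:
1 = 33 − 8·4
1 = −8·103 + 25·33
1 = 25·4050 − 983·103
1 = −983·8203 + 1991·4050
1 = 1991·299358 − 72659·8203
1 = −72659·606919 + 147309·299358
1 = 147309·5154710 − 1251131·606919
1 = −1251131·10916339 + 2649571·5154710
So 5154710·2649571 ≡ 1 (mod 10916339).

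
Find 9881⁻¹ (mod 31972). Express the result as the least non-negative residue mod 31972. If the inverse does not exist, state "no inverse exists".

7413

Extended Euclidean algorithm:
31972 = 3·9881 + 2329
9881 = 4·2329 + 565
2329 = 4·565 + 69
565 = 8·69 + 13
69 = 5·13 + 4
13 = 3·4 + 1
4 = 4·1 + 0
Since gcd(9881, 31972) = 1, back-substitute to write 1 as a combination:
1 = 13 − 3·4
1 = −3·69 + 16·13
1 = 16·565 − 131·69
1 = −131·2329 + 540·565
1 = 540·9881 − 2291·2329
1 = −2291·31972 + 7413·9881
So 9881·7413 ≡ 1 (mod 31972).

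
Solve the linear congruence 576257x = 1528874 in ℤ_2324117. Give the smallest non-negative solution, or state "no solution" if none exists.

1867715

First find gcd(576257, 2324117):
2324117 = 4*576257 + 19089
576257 = 30*19089 + 3587
19089 = 5*3587 + 1154
3587 = 3*1154 + 125
1154 = 9*125 + 29
125 = 4*29 + 9
29 = 3*9 + 2
9 = 4*2 + 1
2 = 2*1 + 0
gcd = 1, so a unique solution mod 2324117 exists.
Back-substitute for the Bézout coefficients:
1 = 9 − 4·2
1 = −4·29 + 13·9
1 = 13·125 − 56·29
1 = −56·1154 + 517·125
1 = 517·3587 − 1607·1154
1 = −1607·19089 + 8552·3587
1 = 8552·576257 − 258167·19089
1 = −258167·2324117 + 1041220·576257
So 576257·(1041220) ≡ 1 (mod 2324117), giving 576257⁻¹ ≡ 1041220.
x ≡ 576257⁻¹·1528874 ≡ 1041220·1528874 ≡ 1867715 (mod 2324117).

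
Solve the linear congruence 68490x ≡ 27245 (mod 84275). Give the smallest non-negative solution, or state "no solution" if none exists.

1963

First find gcd(68490, 84275):
84275 = 1·68490 + 15785
68490 = 4·15785 + 5350
15785 = 2·5350 + 5085
5350 = 1·5085 + 265
5085 = 19·265 + 50
265 = 5·50 + 15
50 = 3·15 + 5
15 = 3·5 + 0
gcd = 5 and 5 | 27245, so solutions exist. Divide through by 5: 13698x ≡ 5449 (mod 16855).
Now find 13698⁻¹ mod 16855:
16855 = 1·13698 + 3157
13698 = 4·3157 + 1070
3157 = 2·1070 + 1017
1070 = 1·1017 + 53
1017 = 19·53 + 10
53 = 5·10 + 3
10 = 3·3 + 1
3 = 3·1 + 0
Back-substitute:
1 = 10 − 3·3
1 = −3·53 + 16·10
1 = 16·1017 − 307·53
1 = −307·1070 + 323·1017
1 = 323·3157 − 953·1070
1 = −953·13698 + 4135·3157
1 = 4135·16855 − 5088·13698
So 13698·(-5088) ≡ 1 (mod 16855), i.e. 13698⁻¹ ≡ 11767.
Then x ≡ 11767·5449 ≡ 1963 (mod 16855); the smallest non-negative solution is x = 1963.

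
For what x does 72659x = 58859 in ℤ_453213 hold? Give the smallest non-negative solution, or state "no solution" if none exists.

417217

First find gcd(72659, 453213):
453213 = 6·72659 + 17259
72659 = 4·17259 + 3623
17259 = 4·3623 + 2767
3623 = 1·2767 + 856
2767 = 3·856 + 199
856 = 4·199 + 60
199 = 3·60 + 19
60 = 3·19 + 3
19 = 6·3 + 1
3 = 3·1 + 0
gcd = 1, so a unique solution mod 453213 exists.
Back-substitute for the Bézout coefficients:
1 = 19 − 6·3
1 = −6·60 + 19·19
1 = 19·199 − 63·60
1 = −63·856 + 271·199
1 = 271·2767 − 876·856
1 = −876·3623 + 1147·2767
1 = 1147·17259 − 5464·3623
1 = −5464·72659 + 23003·17259
1 = 23003·453213 − 143482·72659
So 72659·(-143482) ≡ 1 (mod 453213), giving 72659⁻¹ ≡ 309731.
x ≡ 72659⁻¹·58859 ≡ 309731·58859 ≡ 417217 (mod 453213).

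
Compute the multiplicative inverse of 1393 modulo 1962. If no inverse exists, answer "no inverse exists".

Extended Euclidean algorithm:
1962 = 1*1393 + 569
1393 = 2*569 + 255
569 = 2*255 + 59
255 = 4*59 + 19
59 = 3*19 + 2
19 = 9*2 + 1
2 = 2*1 + 0
Since gcd(1393, 1962) = 1, back-substitute to write 1 as a combination:
1 = 19 − 9·2
1 = −9·59 + 28·19
1 = 28·255 − 121·59
1 = −121·569 + 270·255
1 = 270·1393 − 661·569
1 = −661·1962 + 931·1393
So 1393·931 ≡ 1 (mod 1962).

931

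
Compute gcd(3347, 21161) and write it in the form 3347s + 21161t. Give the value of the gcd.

1

Euclidean algorithm:
21161 = 6*3347 + 1079
3347 = 3*1079 + 110
1079 = 9*110 + 89
110 = 1*89 + 21
89 = 4*21 + 5
21 = 4*5 + 1
5 = 5*1 + 0
gcd(3347, 21161) = 1.
Express as a combination:
1 = 21 − 4·5
1 = −4·89 + 17·21
1 = 17·110 − 21·89
1 = −21·1079 + 206·110
1 = 206·3347 − 639·1079
1 = −639·21161 + 4040·3347
So 1 = (-639)·21161 + (4040)·3347.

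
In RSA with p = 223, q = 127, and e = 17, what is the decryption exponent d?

φ(n) = (p−1)(q−1) = 222·126 = 27972.
Need d with 17·d ≡ 1 (mod 27972). Apply the extended Euclidean algorithm:
27972 = 1645·17 + 7
17 = 2·7 + 3
7 = 2·3 + 1
3 = 3·1 + 0
Back-substitute:
1 = 7 − 2·3
1 = −2·17 + 5·7
1 = 5·27972 − 8227·17
So 17·(-8227) ≡ 1 (mod 27972), hence d ≡ -8227 ≡ 19745 (mod 27972).

19745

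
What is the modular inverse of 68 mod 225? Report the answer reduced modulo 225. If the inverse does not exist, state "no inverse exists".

182

Extended Euclidean algorithm:
225 = 3·68 + 21
68 = 3·21 + 5
21 = 4·5 + 1
5 = 5·1 + 0
Since gcd(68, 225) = 1, back-substitute to write 1 as a combination:
1 = 21 − 4·5
1 = −4·68 + 13·21
1 = 13·225 − 43·68
Hence 68⁻¹ ≡ -43 ≡ 182 (mod 225).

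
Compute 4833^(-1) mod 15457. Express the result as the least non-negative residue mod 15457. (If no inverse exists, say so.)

Extended Euclidean algorithm:
15457 = 3×4833 + 958
4833 = 5×958 + 43
958 = 22×43 + 12
43 = 3×12 + 7
12 = 1×7 + 5
7 = 1×5 + 2
5 = 2×2 + 1
2 = 2×1 + 0
gcd = 1, so the inverse exists. Back-substitute:
1 = 5 − 2·2
1 = −2·7 + 3·5
1 = 3·12 − 5·7
1 = −5·43 + 18·12
1 = 18·958 − 401·43
1 = −401·4833 + 2023·958
1 = 2023·15457 − 6470·4833
Thus 4833·(-6470) ≡ 1 (mod 15457); reducing, -6470 mod 15457 = 8987.

8987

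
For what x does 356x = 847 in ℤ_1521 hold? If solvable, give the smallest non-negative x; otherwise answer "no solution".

263

First find gcd(356, 1521):
1521 = 4·356 + 97
356 = 3·97 + 65
97 = 1·65 + 32
65 = 2·32 + 1
32 = 32·1 + 0
gcd = 1, so a unique solution mod 1521 exists.
Back-substitute for the Bézout coefficients:
1 = 65 − 2·32
1 = −2·97 + 3·65
1 = 3·356 − 11·97
1 = −11·1521 + 47·356
So 356·(47) ≡ 1 (mod 1521), giving 356⁻¹ ≡ 47.
x ≡ 356⁻¹·847 ≡ 47·847 ≡ 263 (mod 1521).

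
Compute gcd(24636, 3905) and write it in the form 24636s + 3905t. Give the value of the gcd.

1

Apply Euclid's algorithm to 24636 and 3905:
24636 = 6*3905 + 1206
3905 = 3*1206 + 287
1206 = 4*287 + 58
287 = 4*58 + 55
58 = 1*55 + 3
55 = 18*3 + 1
3 = 3*1 + 0
gcd(24636, 3905) = 1.
Back-substituting:
1 = 55 − 18·3
1 = −18·58 + 19·55
1 = 19·287 − 94·58
1 = −94·1206 + 395·287
1 = 395·3905 − 1279·1206
1 = −1279·24636 + 8069·3905
So 1 = (-1279)·24636 + (8069)·3905.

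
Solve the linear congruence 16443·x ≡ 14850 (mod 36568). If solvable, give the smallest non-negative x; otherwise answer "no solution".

no solution

gcd(16443, 36568):
36568 = 2*16443 + 3682
16443 = 4*3682 + 1715
3682 = 2*1715 + 252
1715 = 6*252 + 203
252 = 1*203 + 49
203 = 4*49 + 7
49 = 7*7 + 0
gcd = 7, but 7 ∤ 14850, so the congruence has no solution.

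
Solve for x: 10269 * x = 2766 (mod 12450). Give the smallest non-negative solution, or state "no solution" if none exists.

1814

First find gcd(10269, 12450):
12450 = 1·10269 + 2181
10269 = 4·2181 + 1545
2181 = 1·1545 + 636
1545 = 2·636 + 273
636 = 2·273 + 90
273 = 3·90 + 3
90 = 30·3 + 0
gcd = 3 and 3 | 2766, so solutions exist. Divide through by 3: 3423x ≡ 922 (mod 4150).
Now find 3423⁻¹ mod 4150:
4150 = 1·3423 + 727
3423 = 4·727 + 515
727 = 1·515 + 212
515 = 2·212 + 91
212 = 2·91 + 30
91 = 3·30 + 1
30 = 30·1 + 0
Back-substitute:
1 = 91 − 3·30
1 = −3·212 + 7·91
1 = 7·515 − 17·212
1 = −17·727 + 24·515
1 = 24·3423 − 113·727
1 = −113·4150 + 137·3423
So 3423⁻¹ ≡ 137 (mod 4150).
Then x ≡ 137·922 ≡ 1814 (mod 4150); the smallest non-negative solution is x = 1814.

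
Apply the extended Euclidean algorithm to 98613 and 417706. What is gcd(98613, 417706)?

Euclidean algorithm:
417706 = 4·98613 + 23254
98613 = 4·23254 + 5597
23254 = 4·5597 + 866
5597 = 6·866 + 401
866 = 2·401 + 64
401 = 6·64 + 17
64 = 3·17 + 13
17 = 1·13 + 4
13 = 3·4 + 1
4 = 4·1 + 0
gcd(98613, 417706) = 1.
Working backward:
1 = 13 − 3·4
1 = −3·17 + 4·13
1 = 4·64 − 15·17
1 = −15·401 + 94·64
1 = 94·866 − 203·401
1 = −203·5597 + 1312·866
1 = 1312·23254 − 5451·5597
1 = −5451·98613 + 23116·23254
1 = 23116·417706 − 97915·98613
So 1 = (23116)·417706 + (-97915)·98613.

1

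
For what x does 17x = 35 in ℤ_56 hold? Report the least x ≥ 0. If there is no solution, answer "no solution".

First find gcd(17, 56):
56 = 3·17 + 5
17 = 3·5 + 2
5 = 2·2 + 1
2 = 2·1 + 0
gcd = 1, so a unique solution mod 56 exists.
Back-substitute for the Bézout coefficients:
1 = 5 − 2·2
1 = −2·17 + 7·5
1 = 7·56 − 23·17
So 17·(-23) ≡ 1 (mod 56), giving 17⁻¹ ≡ 33.
x ≡ 17⁻¹·35 ≡ 33·35 ≡ 35 (mod 56).

35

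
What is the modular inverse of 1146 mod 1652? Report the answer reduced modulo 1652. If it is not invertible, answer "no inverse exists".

Euclidean algorithm on 1652, 1146:
1652 = 1×1146 + 506
1146 = 2×506 + 134
506 = 3×134 + 104
134 = 1×104 + 30
104 = 3×30 + 14
30 = 2×14 + 2
14 = 7×2 + 0
Since gcd = 2 > 1, 1146 is not a unit mod 1652.

no inverse exists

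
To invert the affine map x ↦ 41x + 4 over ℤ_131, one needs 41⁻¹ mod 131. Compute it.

Apply the Euclidean algorithm to 131 and 41:
131 = 3·41 + 8
41 = 5·8 + 1
8 = 8·1 + 0
Since gcd(41, 131) = 1, back-substitute to write 1 as a combination:
1 = 41 − 5·8
1 = −5·131 + 16·41
So 41·16 ≡ 1 (mod 131).

16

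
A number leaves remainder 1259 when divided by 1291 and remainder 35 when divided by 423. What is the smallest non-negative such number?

Write x = 1259 + 1291·k. Then 1291·k ≡ 35 − 1259 ≡ 45 (mod 423).
Need 1291⁻¹ mod 423. Extended Euclid on (423, 22):
423 = 19×22 + 5
22 = 4×5 + 2
5 = 2×2 + 1
2 = 2×1 + 0
Back-substitute:
1 = 5 − 2·2
1 = −2·22 + 9·5
1 = 9·423 − 173·22
1291⁻¹ ≡ 250 (mod 423), so k ≡ 250·45 ≡ 252 (mod 423).
x = 1259 + 1291·252 = 326591.

326591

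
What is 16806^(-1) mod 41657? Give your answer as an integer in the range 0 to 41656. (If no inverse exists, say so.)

Run Euclid on (41657, 16806):
41657 = 2·16806 + 8045
16806 = 2·8045 + 716
8045 = 11·716 + 169
716 = 4·169 + 40
169 = 4·40 + 9
40 = 4·9 + 4
9 = 2·4 + 1
4 = 4·1 + 0
Since gcd(16806, 41657) = 1, back-substitute to write 1 as a combination:
1 = 9 − 2·4
1 = −2·40 + 9·9
1 = 9·169 − 38·40
1 = −38·716 + 161·169
1 = 161·8045 − 1809·716
1 = −1809·16806 + 3779·8045
1 = 3779·41657 − 9367·16806
Hence 16806⁻¹ ≡ -9367 ≡ 32290 (mod 41657).

32290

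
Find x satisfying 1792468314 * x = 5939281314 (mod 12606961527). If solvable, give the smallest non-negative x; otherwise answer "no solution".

528075423

First find gcd(1792468314, 12606961527):
12606961527 = 7×1792468314 + 59683329
1792468314 = 30×59683329 + 1968444
59683329 = 30×1968444 + 630009
1968444 = 3×630009 + 78417
630009 = 8×78417 + 2673
78417 = 29×2673 + 900
2673 = 2×900 + 873
900 = 1×873 + 27
873 = 32×27 + 9
27 = 3×9 + 0
gcd = 9 and 9 | 5939281314, so solutions exist. Divide through by 9: 199163146x ≡ 659920146 (mod 1400773503).
Now find 199163146⁻¹ mod 1400773503:
1400773503 = 7*199163146 + 6631481
199163146 = 30*6631481 + 218716
6631481 = 30*218716 + 70001
218716 = 3*70001 + 8713
70001 = 8*8713 + 297
8713 = 29*297 + 100
297 = 2*100 + 97
100 = 1*97 + 3
97 = 32*3 + 1
3 = 3*1 + 0
Back-substitute:
1 = 97 − 32·3
1 = −32·100 + 33·97
1 = 33·297 − 98·100
1 = −98·8713 + 2875·297
1 = 2875·70001 − 23098·8713
1 = −23098·218716 + 72169·70001
1 = 72169·6631481 − 2188168·218716
1 = −2188168·199163146 + 65717209·6631481
1 = 65717209·1400773503 − 462208631·199163146
So 199163146·(-462208631) ≡ 1 (mod 1400773503), i.e. 199163146⁻¹ ≡ 938564872.
Then x ≡ 938564872·659920146 ≡ 528075423 (mod 1400773503); the smallest non-negative solution is x = 528075423.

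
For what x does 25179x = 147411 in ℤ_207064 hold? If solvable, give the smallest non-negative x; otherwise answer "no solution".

17769

First find gcd(25179, 207064):
207064 = 8*25179 + 5632
25179 = 4*5632 + 2651
5632 = 2*2651 + 330
2651 = 8*330 + 11
330 = 30*11 + 0
gcd = 11 and 11 | 147411, so solutions exist. Divide through by 11: 2289x ≡ 13401 (mod 18824).
Now find 2289⁻¹ mod 18824:
18824 = 8×2289 + 512
2289 = 4×512 + 241
512 = 2×241 + 30
241 = 8×30 + 1
30 = 30×1 + 0
Back-substitute:
1 = 241 − 8·30
1 = −8·512 + 17·241
1 = 17·2289 − 76·512
1 = −76·18824 + 625·2289
So 2289⁻¹ ≡ 625 (mod 18824).
Then x ≡ 625·13401 ≡ 17769 (mod 18824); the smallest non-negative solution is x = 17769.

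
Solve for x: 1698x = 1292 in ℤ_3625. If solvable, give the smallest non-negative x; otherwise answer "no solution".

2379

First find gcd(1698, 3625):
3625 = 2·1698 + 229
1698 = 7·229 + 95
229 = 2·95 + 39
95 = 2·39 + 17
39 = 2·17 + 5
17 = 3·5 + 2
5 = 2·2 + 1
2 = 2·1 + 0
gcd = 1, so a unique solution mod 3625 exists.
Back-substitute for the Bézout coefficients:
1 = 5 − 2·2
1 = −2·17 + 7·5
1 = 7·39 − 16·17
1 = −16·95 + 39·39
1 = 39·229 − 94·95
1 = −94·1698 + 697·229
1 = 697·3625 − 1488·1698
So 1698·(-1488) ≡ 1 (mod 3625), giving 1698⁻¹ ≡ 2137.
x ≡ 1698⁻¹·1292 ≡ 2137·1292 ≡ 2379 (mod 3625).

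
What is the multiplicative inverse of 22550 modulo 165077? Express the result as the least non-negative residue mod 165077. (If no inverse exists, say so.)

Compute gcd(22550, 165077):
165077 = 7*22550 + 7227
22550 = 3*7227 + 869
7227 = 8*869 + 275
869 = 3*275 + 44
275 = 6*44 + 11
44 = 4*11 + 0
The gcd is 11, not 1, hence no inverse exists.

no inverse exists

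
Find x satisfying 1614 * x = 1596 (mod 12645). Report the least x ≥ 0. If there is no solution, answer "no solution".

First find gcd(1614, 12645):
12645 = 7×1614 + 1347
1614 = 1×1347 + 267
1347 = 5×267 + 12
267 = 22×12 + 3
12 = 4×3 + 0
gcd = 3 and 3 | 1596, so solutions exist. Divide through by 3: 538x ≡ 532 (mod 4215).
Now find 538⁻¹ mod 4215:
4215 = 7*538 + 449
538 = 1*449 + 89
449 = 5*89 + 4
89 = 22*4 + 1
4 = 4*1 + 0
Back-substitute:
1 = 89 − 22·4
1 = −22·449 + 111·89
1 = 111·538 − 133·449
1 = −133·4215 + 1042·538
So 538⁻¹ ≡ 1042 (mod 4215).
Then x ≡ 1042·532 ≡ 2179 (mod 4215); the smallest non-negative solution is x = 2179.

2179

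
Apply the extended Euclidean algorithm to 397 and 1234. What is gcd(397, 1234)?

1

Apply Euclid's algorithm to 1234 and 397:
1234 = 3*397 + 43
397 = 9*43 + 10
43 = 4*10 + 3
10 = 3*3 + 1
3 = 3*1 + 0
gcd(397, 1234) = 1.
Back-substituting:
1 = 10 − 3·3
1 = −3·43 + 13·10
1 = 13·397 − 120·43
1 = −120·1234 + 373·397
So 1 = (-120)·1234 + (373)·397.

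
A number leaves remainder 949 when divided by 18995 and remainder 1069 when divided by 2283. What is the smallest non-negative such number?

28835359

Write x = 949 + 18995·k. Then 18995·k ≡ 1069 − 949 ≡ 120 (mod 2283).
Need 18995⁻¹ mod 2283. Extended Euclid on (2283, 731):
2283 = 3*731 + 90
731 = 8*90 + 11
90 = 8*11 + 2
11 = 5*2 + 1
2 = 2*1 + 0
Back-substitute:
1 = 11 − 5·2
1 = −5·90 + 41·11
1 = 41·731 − 333·90
1 = −333·2283 + 1040·731
18995⁻¹ ≡ 1040 (mod 2283), so k ≡ 1040·120 ≡ 1518 (mod 2283).
x = 949 + 18995·1518 = 28835359.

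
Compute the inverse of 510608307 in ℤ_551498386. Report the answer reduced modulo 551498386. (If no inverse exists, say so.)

Extended Euclidean algorithm:
551498386 = 1·510608307 + 40890079
510608307 = 12·40890079 + 19927359
40890079 = 2·19927359 + 1035361
19927359 = 19·1035361 + 255500
1035361 = 4·255500 + 13361
255500 = 19·13361 + 1641
13361 = 8·1641 + 233
1641 = 7·233 + 10
233 = 23·10 + 3
10 = 3·3 + 1
3 = 3·1 + 0
The gcd is 1. Working backward:
1 = 10 − 3·3
1 = −3·233 + 70·10
1 = 70·1641 − 493·233
1 = −493·13361 + 4014·1641
1 = 4014·255500 − 76759·13361
1 = −76759·1035361 + 311050·255500
1 = 311050·19927359 − 5986709·1035361
1 = −5986709·40890079 + 12284468·19927359
1 = 12284468·510608307 − 153400325·40890079
1 = −153400325·551498386 + 165684793·510608307
So 510608307·165684793 ≡ 1 (mod 551498386).

165684793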